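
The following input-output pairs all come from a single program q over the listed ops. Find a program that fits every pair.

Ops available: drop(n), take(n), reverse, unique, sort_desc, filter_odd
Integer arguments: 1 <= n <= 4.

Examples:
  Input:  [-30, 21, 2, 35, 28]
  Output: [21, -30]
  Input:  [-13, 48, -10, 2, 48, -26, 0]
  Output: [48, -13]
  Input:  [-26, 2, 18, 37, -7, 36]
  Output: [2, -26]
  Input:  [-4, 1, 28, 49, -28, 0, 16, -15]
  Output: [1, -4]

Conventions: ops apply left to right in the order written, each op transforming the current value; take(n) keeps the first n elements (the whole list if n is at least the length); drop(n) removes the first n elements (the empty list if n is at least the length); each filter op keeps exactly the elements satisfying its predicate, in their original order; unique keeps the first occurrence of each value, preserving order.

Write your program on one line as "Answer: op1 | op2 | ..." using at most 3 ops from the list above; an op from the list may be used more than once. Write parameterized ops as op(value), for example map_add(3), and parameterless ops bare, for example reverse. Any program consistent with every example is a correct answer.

unique | take(2) | reverse

Check, running the answer program on each example:
  [-30, 21, 2, 35, 28] -> [-30, 21, 2, 35, 28] -> [-30, 21] -> [21, -30]
  [-13, 48, -10, 2, 48, -26, 0] -> [-13, 48, -10, 2, -26, 0] -> [-13, 48] -> [48, -13]
  [-26, 2, 18, 37, -7, 36] -> [-26, 2, 18, 37, -7, 36] -> [-26, 2] -> [2, -26]
  [-4, 1, 28, 49, -28, 0, 16, -15] -> [-4, 1, 28, 49, -28, 0, 16, -15] -> [-4, 1] -> [1, -4]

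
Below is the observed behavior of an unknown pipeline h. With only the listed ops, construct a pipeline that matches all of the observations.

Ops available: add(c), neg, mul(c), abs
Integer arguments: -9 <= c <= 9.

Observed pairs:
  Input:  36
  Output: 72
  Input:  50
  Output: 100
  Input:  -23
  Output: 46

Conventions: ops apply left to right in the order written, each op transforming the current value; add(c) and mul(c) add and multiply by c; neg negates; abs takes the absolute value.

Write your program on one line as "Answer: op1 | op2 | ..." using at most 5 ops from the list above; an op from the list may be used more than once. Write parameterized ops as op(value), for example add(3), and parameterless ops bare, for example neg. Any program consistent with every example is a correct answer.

neg | abs | mul(-2) | abs

Check, running the answer program on each example:
  36 -> -36 -> 36 -> -72 -> 72
  50 -> -50 -> 50 -> -100 -> 100
  -23 -> 23 -> 23 -> -46 -> 46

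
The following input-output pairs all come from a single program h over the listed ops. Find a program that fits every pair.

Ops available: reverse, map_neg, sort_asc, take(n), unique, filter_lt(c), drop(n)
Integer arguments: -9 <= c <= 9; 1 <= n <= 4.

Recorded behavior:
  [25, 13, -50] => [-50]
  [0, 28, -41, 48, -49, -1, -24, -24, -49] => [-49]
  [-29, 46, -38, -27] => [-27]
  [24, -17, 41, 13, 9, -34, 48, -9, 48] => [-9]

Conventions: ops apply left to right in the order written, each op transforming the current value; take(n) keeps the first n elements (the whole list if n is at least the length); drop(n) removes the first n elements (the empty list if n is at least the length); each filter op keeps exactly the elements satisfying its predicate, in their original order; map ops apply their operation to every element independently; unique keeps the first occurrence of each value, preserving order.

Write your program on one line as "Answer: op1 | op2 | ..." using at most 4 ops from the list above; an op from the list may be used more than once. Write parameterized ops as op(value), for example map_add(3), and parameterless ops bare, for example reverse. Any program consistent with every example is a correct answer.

reverse | filter_lt(9) | take(1)

Check, running the answer program on each example:
  [25, 13, -50] -> [-50, 13, 25] -> [-50] -> [-50]
  [0, 28, -41, 48, -49, -1, -24, -24, -49] -> [-49, -24, -24, -1, -49, 48, -41, 28, 0] -> [-49, -24, -24, -1, -49, -41, 0] -> [-49]
  [-29, 46, -38, -27] -> [-27, -38, 46, -29] -> [-27, -38, -29] -> [-27]
  [24, -17, 41, 13, 9, -34, 48, -9, 48] -> [48, -9, 48, -34, 9, 13, 41, -17, 24] -> [-9, -34, -17] -> [-9]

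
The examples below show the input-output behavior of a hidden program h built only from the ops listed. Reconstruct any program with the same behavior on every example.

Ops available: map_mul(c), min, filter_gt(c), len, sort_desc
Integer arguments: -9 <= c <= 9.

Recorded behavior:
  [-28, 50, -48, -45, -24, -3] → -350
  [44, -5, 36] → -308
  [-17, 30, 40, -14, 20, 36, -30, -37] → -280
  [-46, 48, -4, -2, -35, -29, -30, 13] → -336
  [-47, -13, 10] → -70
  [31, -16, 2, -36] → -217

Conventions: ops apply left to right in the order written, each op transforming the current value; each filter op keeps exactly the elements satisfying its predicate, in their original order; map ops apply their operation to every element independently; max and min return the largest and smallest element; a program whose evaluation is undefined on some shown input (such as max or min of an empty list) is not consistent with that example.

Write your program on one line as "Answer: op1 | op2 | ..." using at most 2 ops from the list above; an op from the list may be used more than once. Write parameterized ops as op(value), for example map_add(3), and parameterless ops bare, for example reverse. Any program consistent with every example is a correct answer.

map_mul(-7) | min

Check, running the answer program on each example:
  [-28, 50, -48, -45, -24, -3] -> [196, -350, 336, 315, 168, 21] -> -350
  [44, -5, 36] -> [-308, 35, -252] -> -308
  [-17, 30, 40, -14, 20, 36, -30, -37] -> [119, -210, -280, 98, -140, -252, 210, 259] -> -280
  [-46, 48, -4, -2, -35, -29, -30, 13] -> [322, -336, 28, 14, 245, 203, 210, -91] -> -336
  [-47, -13, 10] -> [329, 91, -70] -> -70
  [31, -16, 2, -36] -> [-217, 112, -14, 252] -> -217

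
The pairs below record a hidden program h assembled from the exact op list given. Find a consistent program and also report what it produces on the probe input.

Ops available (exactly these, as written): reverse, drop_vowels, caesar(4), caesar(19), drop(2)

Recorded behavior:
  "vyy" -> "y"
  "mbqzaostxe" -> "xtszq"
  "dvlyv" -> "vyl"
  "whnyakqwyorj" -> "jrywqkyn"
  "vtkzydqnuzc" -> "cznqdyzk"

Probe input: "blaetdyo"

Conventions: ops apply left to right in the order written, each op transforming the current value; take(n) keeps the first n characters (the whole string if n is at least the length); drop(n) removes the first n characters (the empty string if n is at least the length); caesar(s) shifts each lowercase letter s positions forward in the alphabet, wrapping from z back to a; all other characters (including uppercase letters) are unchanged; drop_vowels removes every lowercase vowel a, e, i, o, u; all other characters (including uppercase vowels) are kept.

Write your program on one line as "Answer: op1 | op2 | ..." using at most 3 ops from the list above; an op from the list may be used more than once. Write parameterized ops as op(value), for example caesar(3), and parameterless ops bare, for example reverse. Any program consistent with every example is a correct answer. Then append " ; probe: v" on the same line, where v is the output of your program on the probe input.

drop_vowels | drop(2) | reverse ; probe: "ydt"

Check, running the answer program on each example:
  "vyy" -> "vyy" -> "y" -> "y"
  "mbqzaostxe" -> "mbqzstx" -> "qzstx" -> "xtszq"
  "dvlyv" -> "dvlyv" -> "lyv" -> "vyl"
  "whnyakqwyorj" -> "whnykqwyrj" -> "nykqwyrj" -> "jrywqkyn"
  "vtkzydqnuzc" -> "vtkzydqnzc" -> "kzydqnzc" -> "cznqdyzk"
  probe: "blaetdyo" -> "bltdy" -> "tdy" -> "ydt"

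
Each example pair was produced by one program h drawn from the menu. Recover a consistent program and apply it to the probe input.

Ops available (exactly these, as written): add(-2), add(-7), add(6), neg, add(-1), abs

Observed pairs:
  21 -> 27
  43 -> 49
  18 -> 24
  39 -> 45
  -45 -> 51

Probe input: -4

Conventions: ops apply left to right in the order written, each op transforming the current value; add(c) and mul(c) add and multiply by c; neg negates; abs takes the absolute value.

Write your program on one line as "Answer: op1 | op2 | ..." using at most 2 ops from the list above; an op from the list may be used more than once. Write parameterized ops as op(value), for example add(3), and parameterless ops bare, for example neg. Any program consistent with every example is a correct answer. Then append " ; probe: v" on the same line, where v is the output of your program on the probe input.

abs | add(6) ; probe: 10

Check, running the answer program on each example:
  21 -> 21 -> 27
  43 -> 43 -> 49
  18 -> 18 -> 24
  39 -> 39 -> 45
  -45 -> 45 -> 51
  probe: -4 -> 4 -> 10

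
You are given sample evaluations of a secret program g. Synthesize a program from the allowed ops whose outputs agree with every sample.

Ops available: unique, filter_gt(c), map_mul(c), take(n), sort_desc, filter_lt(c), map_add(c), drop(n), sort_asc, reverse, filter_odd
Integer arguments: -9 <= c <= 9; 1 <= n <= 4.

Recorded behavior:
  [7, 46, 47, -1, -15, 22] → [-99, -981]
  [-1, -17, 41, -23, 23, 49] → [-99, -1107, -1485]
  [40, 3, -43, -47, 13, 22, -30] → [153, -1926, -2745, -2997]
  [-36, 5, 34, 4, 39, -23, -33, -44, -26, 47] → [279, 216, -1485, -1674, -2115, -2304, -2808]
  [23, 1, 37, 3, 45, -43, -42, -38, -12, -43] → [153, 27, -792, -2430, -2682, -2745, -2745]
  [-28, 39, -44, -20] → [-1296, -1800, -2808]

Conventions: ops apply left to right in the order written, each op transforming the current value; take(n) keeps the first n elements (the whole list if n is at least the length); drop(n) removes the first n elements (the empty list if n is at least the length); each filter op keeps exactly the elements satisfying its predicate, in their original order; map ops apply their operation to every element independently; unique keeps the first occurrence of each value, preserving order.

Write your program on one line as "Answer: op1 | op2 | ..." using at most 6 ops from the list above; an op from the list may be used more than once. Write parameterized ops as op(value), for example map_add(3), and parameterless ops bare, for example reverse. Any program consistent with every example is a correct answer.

filter_lt(7) | sort_desc | map_mul(-7) | map_add(4) | map_mul(-9)

Check, running the answer program on each example:
  [7, 46, 47, -1, -15, 22] -> [-1, -15] -> [-1, -15] -> [7, 105] -> [11, 109] -> [-99, -981]
  [-1, -17, 41, -23, 23, 49] -> [-1, -17, -23] -> [-1, -17, -23] -> [7, 119, 161] -> [11, 123, 165] -> [-99, -1107, -1485]
  [40, 3, -43, -47, 13, 22, -30] -> [3, -43, -47, -30] -> [3, -30, -43, -47] -> [-21, 210, 301, 329] -> [-17, 214, 305, 333] -> [153, -1926, -2745, -2997]
  [-36, 5, 34, 4, 39, -23, -33, -44, -26, 47] -> [-36, 5, 4, -23, -33, -44, -26] -> [5, 4, -23, -26, -33, -36, -44] -> [-35, -28, 161, 182, 231, 252, 308] -> [-31, -24, 165, 186, 235, 256, 312] -> [279, 216, -1485, -1674, -2115, -2304, -2808]
  [23, 1, 37, 3, 45, -43, -42, -38, -12, -43] -> [1, 3, -43, -42, -38, -12, -43] -> [3, 1, -12, -38, -42, -43, -43] -> [-21, -7, 84, 266, 294, 301, 301] -> [-17, -3, 88, 270, 298, 305, 305] -> [153, 27, -792, -2430, -2682, -2745, -2745]
  [-28, 39, -44, -20] -> [-28, -44, -20] -> [-20, -28, -44] -> [140, 196, 308] -> [144, 200, 312] -> [-1296, -1800, -2808]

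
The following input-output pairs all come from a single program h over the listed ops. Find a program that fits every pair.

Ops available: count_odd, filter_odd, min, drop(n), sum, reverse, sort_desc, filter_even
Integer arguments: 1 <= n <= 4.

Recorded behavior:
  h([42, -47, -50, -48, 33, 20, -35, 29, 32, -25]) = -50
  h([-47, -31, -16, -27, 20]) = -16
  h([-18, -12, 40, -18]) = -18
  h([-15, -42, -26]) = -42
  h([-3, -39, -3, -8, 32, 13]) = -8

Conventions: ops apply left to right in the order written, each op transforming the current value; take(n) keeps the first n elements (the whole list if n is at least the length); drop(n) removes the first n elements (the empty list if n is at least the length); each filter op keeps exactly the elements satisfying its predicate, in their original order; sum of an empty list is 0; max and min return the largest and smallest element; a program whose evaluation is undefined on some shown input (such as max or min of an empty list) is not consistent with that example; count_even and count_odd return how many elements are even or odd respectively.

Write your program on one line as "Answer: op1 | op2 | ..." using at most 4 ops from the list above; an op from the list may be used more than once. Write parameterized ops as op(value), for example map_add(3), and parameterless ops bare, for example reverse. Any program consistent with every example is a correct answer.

sort_desc | filter_even | reverse | min

Check, running the answer program on each example:
  [42, -47, -50, -48, 33, 20, -35, 29, 32, -25] -> [42, 33, 32, 29, 20, -25, -35, -47, -48, -50] -> [42, 32, 20, -48, -50] -> [-50, -48, 20, 32, 42] -> -50
  [-47, -31, -16, -27, 20] -> [20, -16, -27, -31, -47] -> [20, -16] -> [-16, 20] -> -16
  [-18, -12, 40, -18] -> [40, -12, -18, -18] -> [40, -12, -18, -18] -> [-18, -18, -12, 40] -> -18
  [-15, -42, -26] -> [-15, -26, -42] -> [-26, -42] -> [-42, -26] -> -42
  [-3, -39, -3, -8, 32, 13] -> [32, 13, -3, -3, -8, -39] -> [32, -8] -> [-8, 32] -> -8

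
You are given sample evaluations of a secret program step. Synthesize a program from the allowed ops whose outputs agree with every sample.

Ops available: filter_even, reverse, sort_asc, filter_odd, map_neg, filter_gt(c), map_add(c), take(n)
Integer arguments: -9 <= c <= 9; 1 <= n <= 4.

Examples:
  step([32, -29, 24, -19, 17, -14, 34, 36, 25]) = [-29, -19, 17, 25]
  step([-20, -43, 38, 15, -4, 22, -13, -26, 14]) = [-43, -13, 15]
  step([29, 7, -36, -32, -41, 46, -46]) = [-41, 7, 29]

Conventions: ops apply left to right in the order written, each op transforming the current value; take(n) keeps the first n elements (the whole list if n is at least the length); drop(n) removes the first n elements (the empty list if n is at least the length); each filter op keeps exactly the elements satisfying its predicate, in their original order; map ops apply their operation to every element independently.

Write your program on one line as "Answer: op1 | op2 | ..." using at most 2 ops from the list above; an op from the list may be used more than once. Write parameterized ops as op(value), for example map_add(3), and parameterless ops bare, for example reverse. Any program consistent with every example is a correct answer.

filter_odd | sort_asc

Check, running the answer program on each example:
  [32, -29, 24, -19, 17, -14, 34, 36, 25] -> [-29, -19, 17, 25] -> [-29, -19, 17, 25]
  [-20, -43, 38, 15, -4, 22, -13, -26, 14] -> [-43, 15, -13] -> [-43, -13, 15]
  [29, 7, -36, -32, -41, 46, -46] -> [29, 7, -41] -> [-41, 7, 29]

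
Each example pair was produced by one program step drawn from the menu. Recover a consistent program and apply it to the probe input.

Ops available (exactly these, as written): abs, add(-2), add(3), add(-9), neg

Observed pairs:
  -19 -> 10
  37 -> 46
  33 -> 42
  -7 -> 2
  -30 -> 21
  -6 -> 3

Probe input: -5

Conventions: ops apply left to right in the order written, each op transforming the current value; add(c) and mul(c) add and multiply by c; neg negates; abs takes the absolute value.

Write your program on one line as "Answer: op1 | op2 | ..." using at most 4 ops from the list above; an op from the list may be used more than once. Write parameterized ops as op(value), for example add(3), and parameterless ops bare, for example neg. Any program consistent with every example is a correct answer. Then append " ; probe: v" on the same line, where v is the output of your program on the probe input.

neg | add(-9) | abs ; probe: 4

Check, running the answer program on each example:
  -19 -> 19 -> 10 -> 10
  37 -> -37 -> -46 -> 46
  33 -> -33 -> -42 -> 42
  -7 -> 7 -> -2 -> 2
  -30 -> 30 -> 21 -> 21
  -6 -> 6 -> -3 -> 3
  probe: -5 -> 5 -> -4 -> 4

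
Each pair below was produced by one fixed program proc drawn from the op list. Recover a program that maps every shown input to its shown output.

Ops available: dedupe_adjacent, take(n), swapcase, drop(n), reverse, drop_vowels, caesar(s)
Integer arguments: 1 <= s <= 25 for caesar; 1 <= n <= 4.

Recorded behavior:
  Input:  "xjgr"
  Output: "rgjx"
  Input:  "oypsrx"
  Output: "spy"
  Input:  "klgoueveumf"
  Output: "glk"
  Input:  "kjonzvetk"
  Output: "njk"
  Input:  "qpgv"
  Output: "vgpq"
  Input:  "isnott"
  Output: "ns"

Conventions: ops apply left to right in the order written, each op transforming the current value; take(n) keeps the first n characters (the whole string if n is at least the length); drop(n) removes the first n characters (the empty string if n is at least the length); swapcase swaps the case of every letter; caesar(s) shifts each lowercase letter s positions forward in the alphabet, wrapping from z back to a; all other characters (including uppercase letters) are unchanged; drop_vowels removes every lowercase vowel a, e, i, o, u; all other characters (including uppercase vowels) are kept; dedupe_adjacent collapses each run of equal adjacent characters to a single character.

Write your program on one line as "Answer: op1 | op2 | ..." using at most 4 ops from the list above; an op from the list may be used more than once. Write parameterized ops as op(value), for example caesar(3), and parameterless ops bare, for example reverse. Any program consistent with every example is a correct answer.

dedupe_adjacent | take(4) | reverse | drop_vowels

Check, running the answer program on each example:
  "xjgr" -> "xjgr" -> "xjgr" -> "rgjx" -> "rgjx"
  "oypsrx" -> "oypsrx" -> "oyps" -> "spyo" -> "spy"
  "klgoueveumf" -> "klgoueveumf" -> "klgo" -> "oglk" -> "glk"
  "kjonzvetk" -> "kjonzvetk" -> "kjon" -> "nojk" -> "njk"
  "qpgv" -> "qpgv" -> "qpgv" -> "vgpq" -> "vgpq"
  "isnott" -> "isnot" -> "isno" -> "onsi" -> "ns"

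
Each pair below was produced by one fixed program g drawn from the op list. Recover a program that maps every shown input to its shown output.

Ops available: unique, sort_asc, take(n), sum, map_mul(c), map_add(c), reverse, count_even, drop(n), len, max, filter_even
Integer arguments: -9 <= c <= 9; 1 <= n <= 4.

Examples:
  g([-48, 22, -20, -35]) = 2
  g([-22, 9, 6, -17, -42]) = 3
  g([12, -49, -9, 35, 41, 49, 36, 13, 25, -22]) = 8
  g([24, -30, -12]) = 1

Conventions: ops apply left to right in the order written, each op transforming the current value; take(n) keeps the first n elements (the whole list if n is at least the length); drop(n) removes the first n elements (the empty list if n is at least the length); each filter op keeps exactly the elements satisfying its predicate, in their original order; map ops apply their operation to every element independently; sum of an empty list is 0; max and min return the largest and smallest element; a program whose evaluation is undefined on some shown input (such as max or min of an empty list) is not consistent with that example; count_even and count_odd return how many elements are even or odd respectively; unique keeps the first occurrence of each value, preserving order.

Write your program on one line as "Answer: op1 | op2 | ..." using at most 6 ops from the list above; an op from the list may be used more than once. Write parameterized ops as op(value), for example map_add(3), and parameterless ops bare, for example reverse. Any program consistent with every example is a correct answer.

drop(2) | sort_asc | map_mul(-4) | sort_asc | map_mul(-8) | count_even

Check, running the answer program on each example:
  [-48, 22, -20, -35] -> [-20, -35] -> [-35, -20] -> [140, 80] -> [80, 140] -> [-640, -1120] -> 2
  [-22, 9, 6, -17, -42] -> [6, -17, -42] -> [-42, -17, 6] -> [168, 68, -24] -> [-24, 68, 168] -> [192, -544, -1344] -> 3
  [12, -49, -9, 35, 41, 49, 36, 13, 25, -22] -> [-9, 35, 41, 49, 36, 13, 25, -22] -> [-22, -9, 13, 25, 35, 36, 41, 49] -> [88, 36, -52, -100, -140, -144, -164, -196] -> [-196, -164, -144, -140, -100, -52, 36, 88] -> [1568, 1312, 1152, 1120, 800, 416, -288, -704] -> 8
  [24, -30, -12] -> [-12] -> [-12] -> [48] -> [48] -> [-384] -> 1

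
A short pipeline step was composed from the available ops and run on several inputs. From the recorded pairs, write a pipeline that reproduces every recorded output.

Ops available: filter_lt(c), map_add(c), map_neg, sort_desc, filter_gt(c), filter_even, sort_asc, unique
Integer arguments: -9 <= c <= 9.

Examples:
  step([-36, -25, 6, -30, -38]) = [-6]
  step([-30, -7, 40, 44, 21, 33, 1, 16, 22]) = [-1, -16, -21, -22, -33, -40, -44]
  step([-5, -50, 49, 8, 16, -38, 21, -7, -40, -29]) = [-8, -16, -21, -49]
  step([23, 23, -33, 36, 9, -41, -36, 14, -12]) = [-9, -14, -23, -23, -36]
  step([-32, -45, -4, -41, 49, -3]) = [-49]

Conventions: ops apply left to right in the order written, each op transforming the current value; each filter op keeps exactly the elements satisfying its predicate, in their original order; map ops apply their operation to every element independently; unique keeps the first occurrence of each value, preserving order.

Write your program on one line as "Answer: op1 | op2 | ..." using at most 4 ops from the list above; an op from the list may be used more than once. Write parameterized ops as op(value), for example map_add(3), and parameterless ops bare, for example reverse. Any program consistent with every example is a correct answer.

map_neg | filter_lt(0) | sort_desc

Check, running the answer program on each example:
  [-36, -25, 6, -30, -38] -> [36, 25, -6, 30, 38] -> [-6] -> [-6]
  [-30, -7, 40, 44, 21, 33, 1, 16, 22] -> [30, 7, -40, -44, -21, -33, -1, -16, -22] -> [-40, -44, -21, -33, -1, -16, -22] -> [-1, -16, -21, -22, -33, -40, -44]
  [-5, -50, 49, 8, 16, -38, 21, -7, -40, -29] -> [5, 50, -49, -8, -16, 38, -21, 7, 40, 29] -> [-49, -8, -16, -21] -> [-8, -16, -21, -49]
  [23, 23, -33, 36, 9, -41, -36, 14, -12] -> [-23, -23, 33, -36, -9, 41, 36, -14, 12] -> [-23, -23, -36, -9, -14] -> [-9, -14, -23, -23, -36]
  [-32, -45, -4, -41, 49, -3] -> [32, 45, 4, 41, -49, 3] -> [-49] -> [-49]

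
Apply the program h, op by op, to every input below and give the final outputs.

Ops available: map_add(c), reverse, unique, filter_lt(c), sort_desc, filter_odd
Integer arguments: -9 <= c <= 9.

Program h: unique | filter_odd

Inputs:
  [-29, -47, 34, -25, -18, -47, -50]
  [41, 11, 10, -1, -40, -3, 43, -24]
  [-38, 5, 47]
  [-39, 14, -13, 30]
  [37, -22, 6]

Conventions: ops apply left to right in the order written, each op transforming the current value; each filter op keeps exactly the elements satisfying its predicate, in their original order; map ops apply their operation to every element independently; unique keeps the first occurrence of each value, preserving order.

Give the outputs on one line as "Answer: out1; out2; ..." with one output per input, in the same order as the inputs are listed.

Execution, op by op:
  [-29, -47, 34, -25, -18, -47, -50] -> [-29, -47, 34, -25, -18, -50] -> [-29, -47, -25]
  [41, 11, 10, -1, -40, -3, 43, -24] -> [41, 11, 10, -1, -40, -3, 43, -24] -> [41, 11, -1, -3, 43]
  [-38, 5, 47] -> [-38, 5, 47] -> [5, 47]
  [-39, 14, -13, 30] -> [-39, 14, -13, 30] -> [-39, -13]
  [37, -22, 6] -> [37, -22, 6] -> [37]

[-29, -47, -25]; [41, 11, -1, -3, 43]; [5, 47]; [-39, -13]; [37]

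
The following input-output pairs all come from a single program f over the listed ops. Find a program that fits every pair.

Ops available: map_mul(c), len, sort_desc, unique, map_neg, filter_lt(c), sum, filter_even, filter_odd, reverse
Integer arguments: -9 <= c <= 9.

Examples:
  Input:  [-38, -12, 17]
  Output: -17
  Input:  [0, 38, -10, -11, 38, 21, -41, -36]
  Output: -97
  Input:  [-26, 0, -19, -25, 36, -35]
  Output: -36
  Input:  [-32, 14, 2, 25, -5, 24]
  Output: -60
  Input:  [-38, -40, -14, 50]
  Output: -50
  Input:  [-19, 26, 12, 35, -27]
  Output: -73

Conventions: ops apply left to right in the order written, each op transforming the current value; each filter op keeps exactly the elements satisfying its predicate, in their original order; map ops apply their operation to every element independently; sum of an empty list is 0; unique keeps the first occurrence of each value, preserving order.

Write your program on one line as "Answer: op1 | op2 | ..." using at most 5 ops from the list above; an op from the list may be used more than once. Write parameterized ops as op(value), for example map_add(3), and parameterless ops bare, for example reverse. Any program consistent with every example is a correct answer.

map_neg | filter_lt(9) | sort_desc | sum

Check, running the answer program on each example:
  [-38, -12, 17] -> [38, 12, -17] -> [-17] -> [-17] -> -17
  [0, 38, -10, -11, 38, 21, -41, -36] -> [0, -38, 10, 11, -38, -21, 41, 36] -> [0, -38, -38, -21] -> [0, -21, -38, -38] -> -97
  [-26, 0, -19, -25, 36, -35] -> [26, 0, 19, 25, -36, 35] -> [0, -36] -> [0, -36] -> -36
  [-32, 14, 2, 25, -5, 24] -> [32, -14, -2, -25, 5, -24] -> [-14, -2, -25, 5, -24] -> [5, -2, -14, -24, -25] -> -60
  [-38, -40, -14, 50] -> [38, 40, 14, -50] -> [-50] -> [-50] -> -50
  [-19, 26, 12, 35, -27] -> [19, -26, -12, -35, 27] -> [-26, -12, -35] -> [-12, -26, -35] -> -73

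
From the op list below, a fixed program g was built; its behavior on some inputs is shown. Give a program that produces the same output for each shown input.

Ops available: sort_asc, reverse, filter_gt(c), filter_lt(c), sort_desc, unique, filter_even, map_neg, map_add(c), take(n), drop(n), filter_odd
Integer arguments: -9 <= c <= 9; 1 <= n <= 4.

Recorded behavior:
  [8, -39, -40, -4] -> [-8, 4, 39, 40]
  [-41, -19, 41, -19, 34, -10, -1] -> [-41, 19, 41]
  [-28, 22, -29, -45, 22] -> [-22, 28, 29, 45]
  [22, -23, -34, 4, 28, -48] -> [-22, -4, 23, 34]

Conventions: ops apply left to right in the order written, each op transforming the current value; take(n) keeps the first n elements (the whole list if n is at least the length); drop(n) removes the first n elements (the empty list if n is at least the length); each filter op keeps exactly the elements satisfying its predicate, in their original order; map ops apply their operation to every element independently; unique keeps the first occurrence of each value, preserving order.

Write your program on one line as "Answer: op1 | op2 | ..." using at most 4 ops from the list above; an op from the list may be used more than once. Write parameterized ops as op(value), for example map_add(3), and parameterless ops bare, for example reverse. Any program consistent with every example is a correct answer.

map_neg | take(4) | sort_asc | unique

Check, running the answer program on each example:
  [8, -39, -40, -4] -> [-8, 39, 40, 4] -> [-8, 39, 40, 4] -> [-8, 4, 39, 40] -> [-8, 4, 39, 40]
  [-41, -19, 41, -19, 34, -10, -1] -> [41, 19, -41, 19, -34, 10, 1] -> [41, 19, -41, 19] -> [-41, 19, 19, 41] -> [-41, 19, 41]
  [-28, 22, -29, -45, 22] -> [28, -22, 29, 45, -22] -> [28, -22, 29, 45] -> [-22, 28, 29, 45] -> [-22, 28, 29, 45]
  [22, -23, -34, 4, 28, -48] -> [-22, 23, 34, -4, -28, 48] -> [-22, 23, 34, -4] -> [-22, -4, 23, 34] -> [-22, -4, 23, 34]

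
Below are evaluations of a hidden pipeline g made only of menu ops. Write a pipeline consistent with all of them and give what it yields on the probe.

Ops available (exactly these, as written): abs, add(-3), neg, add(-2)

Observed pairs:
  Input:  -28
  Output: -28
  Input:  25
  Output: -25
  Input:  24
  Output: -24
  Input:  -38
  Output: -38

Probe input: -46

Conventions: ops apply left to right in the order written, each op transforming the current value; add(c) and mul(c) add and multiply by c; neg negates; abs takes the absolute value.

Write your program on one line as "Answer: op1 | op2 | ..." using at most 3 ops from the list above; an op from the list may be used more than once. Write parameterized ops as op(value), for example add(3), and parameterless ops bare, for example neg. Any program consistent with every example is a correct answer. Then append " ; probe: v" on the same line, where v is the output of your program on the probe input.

abs | neg ; probe: -46

Check, running the answer program on each example:
  -28 -> 28 -> -28
  25 -> 25 -> -25
  24 -> 24 -> -24
  -38 -> 38 -> -38
  probe: -46 -> 46 -> -46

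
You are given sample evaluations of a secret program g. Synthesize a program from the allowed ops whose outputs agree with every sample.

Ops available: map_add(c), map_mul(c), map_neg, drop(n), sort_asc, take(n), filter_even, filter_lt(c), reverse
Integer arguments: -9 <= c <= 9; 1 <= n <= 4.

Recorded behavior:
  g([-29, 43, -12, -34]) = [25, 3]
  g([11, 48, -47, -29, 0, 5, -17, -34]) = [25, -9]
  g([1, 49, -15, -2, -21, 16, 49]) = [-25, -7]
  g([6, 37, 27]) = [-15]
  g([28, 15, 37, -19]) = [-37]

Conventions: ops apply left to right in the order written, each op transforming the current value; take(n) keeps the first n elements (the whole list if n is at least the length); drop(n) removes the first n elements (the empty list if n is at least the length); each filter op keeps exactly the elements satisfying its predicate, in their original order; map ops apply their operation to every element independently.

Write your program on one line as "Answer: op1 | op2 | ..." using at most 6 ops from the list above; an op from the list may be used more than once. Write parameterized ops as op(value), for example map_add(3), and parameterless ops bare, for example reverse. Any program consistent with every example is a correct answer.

reverse | filter_even | map_add(9) | take(2) | map_neg

Check, running the answer program on each example:
  [-29, 43, -12, -34] -> [-34, -12, 43, -29] -> [-34, -12] -> [-25, -3] -> [-25, -3] -> [25, 3]
  [11, 48, -47, -29, 0, 5, -17, -34] -> [-34, -17, 5, 0, -29, -47, 48, 11] -> [-34, 0, 48] -> [-25, 9, 57] -> [-25, 9] -> [25, -9]
  [1, 49, -15, -2, -21, 16, 49] -> [49, 16, -21, -2, -15, 49, 1] -> [16, -2] -> [25, 7] -> [25, 7] -> [-25, -7]
  [6, 37, 27] -> [27, 37, 6] -> [6] -> [15] -> [15] -> [-15]
  [28, 15, 37, -19] -> [-19, 37, 15, 28] -> [28] -> [37] -> [37] -> [-37]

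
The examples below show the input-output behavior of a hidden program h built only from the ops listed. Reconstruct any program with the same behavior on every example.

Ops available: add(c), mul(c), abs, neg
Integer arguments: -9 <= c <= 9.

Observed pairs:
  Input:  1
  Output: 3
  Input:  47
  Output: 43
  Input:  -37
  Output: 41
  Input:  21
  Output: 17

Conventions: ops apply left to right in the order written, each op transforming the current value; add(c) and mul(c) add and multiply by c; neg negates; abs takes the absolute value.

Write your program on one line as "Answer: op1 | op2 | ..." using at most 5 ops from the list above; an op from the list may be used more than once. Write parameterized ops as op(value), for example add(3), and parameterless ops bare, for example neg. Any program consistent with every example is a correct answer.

add(3) | add(1) | add(-2) | add(-6) | abs

Check, running the answer program on each example:
  1 -> 4 -> 5 -> 3 -> -3 -> 3
  47 -> 50 -> 51 -> 49 -> 43 -> 43
  -37 -> -34 -> -33 -> -35 -> -41 -> 41
  21 -> 24 -> 25 -> 23 -> 17 -> 17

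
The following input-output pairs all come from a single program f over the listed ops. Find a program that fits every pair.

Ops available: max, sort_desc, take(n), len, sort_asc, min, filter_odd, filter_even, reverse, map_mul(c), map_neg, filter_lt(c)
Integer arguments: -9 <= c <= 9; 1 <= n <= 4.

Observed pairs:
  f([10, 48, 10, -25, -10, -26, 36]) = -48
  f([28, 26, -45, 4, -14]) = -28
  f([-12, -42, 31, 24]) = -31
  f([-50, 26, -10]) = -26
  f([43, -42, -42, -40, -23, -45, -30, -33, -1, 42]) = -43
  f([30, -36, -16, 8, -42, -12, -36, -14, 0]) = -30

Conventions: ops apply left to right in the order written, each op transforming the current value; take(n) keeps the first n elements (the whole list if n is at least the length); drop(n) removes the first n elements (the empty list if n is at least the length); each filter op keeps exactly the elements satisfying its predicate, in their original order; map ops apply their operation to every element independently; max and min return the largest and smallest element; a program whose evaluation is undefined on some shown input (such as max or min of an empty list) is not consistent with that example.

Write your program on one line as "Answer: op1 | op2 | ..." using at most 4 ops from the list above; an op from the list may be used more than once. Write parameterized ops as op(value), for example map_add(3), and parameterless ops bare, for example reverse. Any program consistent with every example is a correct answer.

sort_desc | map_neg | min

Check, running the answer program on each example:
  [10, 48, 10, -25, -10, -26, 36] -> [48, 36, 10, 10, -10, -25, -26] -> [-48, -36, -10, -10, 10, 25, 26] -> -48
  [28, 26, -45, 4, -14] -> [28, 26, 4, -14, -45] -> [-28, -26, -4, 14, 45] -> -28
  [-12, -42, 31, 24] -> [31, 24, -12, -42] -> [-31, -24, 12, 42] -> -31
  [-50, 26, -10] -> [26, -10, -50] -> [-26, 10, 50] -> -26
  [43, -42, -42, -40, -23, -45, -30, -33, -1, 42] -> [43, 42, -1, -23, -30, -33, -40, -42, -42, -45] -> [-43, -42, 1, 23, 30, 33, 40, 42, 42, 45] -> -43
  [30, -36, -16, 8, -42, -12, -36, -14, 0] -> [30, 8, 0, -12, -14, -16, -36, -36, -42] -> [-30, -8, 0, 12, 14, 16, 36, 36, 42] -> -30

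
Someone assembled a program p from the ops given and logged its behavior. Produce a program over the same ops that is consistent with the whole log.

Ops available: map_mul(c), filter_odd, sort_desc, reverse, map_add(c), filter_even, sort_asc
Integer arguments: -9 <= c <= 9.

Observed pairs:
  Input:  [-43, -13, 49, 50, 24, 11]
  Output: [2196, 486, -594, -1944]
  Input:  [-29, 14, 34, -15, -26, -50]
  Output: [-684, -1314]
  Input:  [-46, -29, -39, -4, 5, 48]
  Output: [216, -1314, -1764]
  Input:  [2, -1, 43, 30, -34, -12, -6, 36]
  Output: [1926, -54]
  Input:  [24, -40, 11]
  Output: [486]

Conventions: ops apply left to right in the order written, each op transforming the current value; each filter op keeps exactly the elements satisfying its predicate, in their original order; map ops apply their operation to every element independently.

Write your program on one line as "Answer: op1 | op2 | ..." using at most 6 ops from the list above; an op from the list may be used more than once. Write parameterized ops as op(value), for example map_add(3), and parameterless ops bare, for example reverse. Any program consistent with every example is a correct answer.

map_mul(5) | map_add(-1) | sort_asc | map_mul(9) | filter_even | reverse

Check, running the answer program on each example:
  [-43, -13, 49, 50, 24, 11] -> [-215, -65, 245, 250, 120, 55] -> [-216, -66, 244, 249, 119, 54] -> [-216, -66, 54, 119, 244, 249] -> [-1944, -594, 486, 1071, 2196, 2241] -> [-1944, -594, 486, 2196] -> [2196, 486, -594, -1944]
  [-29, 14, 34, -15, -26, -50] -> [-145, 70, 170, -75, -130, -250] -> [-146, 69, 169, -76, -131, -251] -> [-251, -146, -131, -76, 69, 169] -> [-2259, -1314, -1179, -684, 621, 1521] -> [-1314, -684] -> [-684, -1314]
  [-46, -29, -39, -4, 5, 48] -> [-230, -145, -195, -20, 25, 240] -> [-231, -146, -196, -21, 24, 239] -> [-231, -196, -146, -21, 24, 239] -> [-2079, -1764, -1314, -189, 216, 2151] -> [-1764, -1314, 216] -> [216, -1314, -1764]
  [2, -1, 43, 30, -34, -12, -6, 36] -> [10, -5, 215, 150, -170, -60, -30, 180] -> [9, -6, 214, 149, -171, -61, -31, 179] -> [-171, -61, -31, -6, 9, 149, 179, 214] -> [-1539, -549, -279, -54, 81, 1341, 1611, 1926] -> [-54, 1926] -> [1926, -54]
  [24, -40, 11] -> [120, -200, 55] -> [119, -201, 54] -> [-201, 54, 119] -> [-1809, 486, 1071] -> [486] -> [486]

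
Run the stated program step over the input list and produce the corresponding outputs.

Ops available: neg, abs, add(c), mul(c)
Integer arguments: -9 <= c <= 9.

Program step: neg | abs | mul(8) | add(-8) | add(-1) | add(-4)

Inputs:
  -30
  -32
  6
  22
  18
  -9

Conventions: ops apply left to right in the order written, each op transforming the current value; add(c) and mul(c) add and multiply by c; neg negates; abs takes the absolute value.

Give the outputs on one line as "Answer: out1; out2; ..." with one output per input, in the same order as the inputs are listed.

227; 243; 35; 163; 131; 59

Execution, op by op:
  -30 -> 30 -> 30 -> 240 -> 232 -> 231 -> 227
  -32 -> 32 -> 32 -> 256 -> 248 -> 247 -> 243
  6 -> -6 -> 6 -> 48 -> 40 -> 39 -> 35
  22 -> -22 -> 22 -> 176 -> 168 -> 167 -> 163
  18 -> -18 -> 18 -> 144 -> 136 -> 135 -> 131
  -9 -> 9 -> 9 -> 72 -> 64 -> 63 -> 59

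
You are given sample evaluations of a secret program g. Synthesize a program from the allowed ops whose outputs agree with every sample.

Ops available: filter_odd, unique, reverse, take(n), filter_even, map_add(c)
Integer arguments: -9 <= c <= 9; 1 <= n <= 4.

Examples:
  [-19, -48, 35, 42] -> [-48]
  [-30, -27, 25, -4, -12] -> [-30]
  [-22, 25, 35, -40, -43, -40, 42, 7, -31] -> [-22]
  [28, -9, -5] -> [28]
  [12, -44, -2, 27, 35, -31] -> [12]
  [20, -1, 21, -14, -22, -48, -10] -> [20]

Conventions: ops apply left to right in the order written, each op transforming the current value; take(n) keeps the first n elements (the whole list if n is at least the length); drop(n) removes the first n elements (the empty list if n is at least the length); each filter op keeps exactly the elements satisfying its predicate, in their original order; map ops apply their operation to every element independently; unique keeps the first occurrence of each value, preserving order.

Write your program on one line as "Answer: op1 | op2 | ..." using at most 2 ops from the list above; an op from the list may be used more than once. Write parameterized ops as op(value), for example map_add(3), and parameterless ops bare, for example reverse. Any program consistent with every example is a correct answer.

filter_even | take(1)

Check, running the answer program on each example:
  [-19, -48, 35, 42] -> [-48, 42] -> [-48]
  [-30, -27, 25, -4, -12] -> [-30, -4, -12] -> [-30]
  [-22, 25, 35, -40, -43, -40, 42, 7, -31] -> [-22, -40, -40, 42] -> [-22]
  [28, -9, -5] -> [28] -> [28]
  [12, -44, -2, 27, 35, -31] -> [12, -44, -2] -> [12]
  [20, -1, 21, -14, -22, -48, -10] -> [20, -14, -22, -48, -10] -> [20]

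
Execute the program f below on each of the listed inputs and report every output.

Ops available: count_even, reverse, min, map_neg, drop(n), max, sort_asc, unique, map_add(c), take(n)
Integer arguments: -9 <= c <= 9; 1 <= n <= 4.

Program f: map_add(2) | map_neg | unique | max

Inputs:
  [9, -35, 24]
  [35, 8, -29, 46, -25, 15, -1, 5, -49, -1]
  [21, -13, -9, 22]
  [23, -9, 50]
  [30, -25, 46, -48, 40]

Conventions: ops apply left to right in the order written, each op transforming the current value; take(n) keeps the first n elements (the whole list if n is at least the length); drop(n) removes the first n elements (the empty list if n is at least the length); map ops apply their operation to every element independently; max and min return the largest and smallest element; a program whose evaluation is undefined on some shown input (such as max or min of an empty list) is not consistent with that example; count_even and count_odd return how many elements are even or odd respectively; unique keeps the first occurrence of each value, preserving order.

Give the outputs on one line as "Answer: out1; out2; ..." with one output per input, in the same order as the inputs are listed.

Execution, op by op:
  [9, -35, 24] -> [11, -33, 26] -> [-11, 33, -26] -> [-11, 33, -26] -> 33
  [35, 8, -29, 46, -25, 15, -1, 5, -49, -1] -> [37, 10, -27, 48, -23, 17, 1, 7, -47, 1] -> [-37, -10, 27, -48, 23, -17, -1, -7, 47, -1] -> [-37, -10, 27, -48, 23, -17, -1, -7, 47] -> 47
  [21, -13, -9, 22] -> [23, -11, -7, 24] -> [-23, 11, 7, -24] -> [-23, 11, 7, -24] -> 11
  [23, -9, 50] -> [25, -7, 52] -> [-25, 7, -52] -> [-25, 7, -52] -> 7
  [30, -25, 46, -48, 40] -> [32, -23, 48, -46, 42] -> [-32, 23, -48, 46, -42] -> [-32, 23, -48, 46, -42] -> 46

33; 47; 11; 7; 46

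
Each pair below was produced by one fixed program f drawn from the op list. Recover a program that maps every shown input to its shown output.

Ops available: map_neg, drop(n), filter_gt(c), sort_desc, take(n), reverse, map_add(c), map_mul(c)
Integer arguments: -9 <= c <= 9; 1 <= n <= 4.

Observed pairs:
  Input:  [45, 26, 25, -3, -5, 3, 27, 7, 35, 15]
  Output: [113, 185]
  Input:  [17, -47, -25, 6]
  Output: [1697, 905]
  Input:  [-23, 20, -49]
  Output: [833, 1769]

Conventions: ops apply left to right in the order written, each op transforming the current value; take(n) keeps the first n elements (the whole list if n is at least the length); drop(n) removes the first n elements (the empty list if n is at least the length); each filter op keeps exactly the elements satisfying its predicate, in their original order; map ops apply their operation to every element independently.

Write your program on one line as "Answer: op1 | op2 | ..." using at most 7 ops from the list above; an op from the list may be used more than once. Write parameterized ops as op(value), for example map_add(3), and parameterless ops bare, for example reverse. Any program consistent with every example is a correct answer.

reverse | map_mul(-6) | map_mul(6) | map_add(5) | filter_gt(1) | reverse

Check, running the answer program on each example:
  [45, 26, 25, -3, -5, 3, 27, 7, 35, 15] -> [15, 35, 7, 27, 3, -5, -3, 25, 26, 45] -> [-90, -210, -42, -162, -18, 30, 18, -150, -156, -270] -> [-540, -1260, -252, -972, -108, 180, 108, -900, -936, -1620] -> [-535, -1255, -247, -967, -103, 185, 113, -895, -931, -1615] -> [185, 113] -> [113, 185]
  [17, -47, -25, 6] -> [6, -25, -47, 17] -> [-36, 150, 282, -102] -> [-216, 900, 1692, -612] -> [-211, 905, 1697, -607] -> [905, 1697] -> [1697, 905]
  [-23, 20, -49] -> [-49, 20, -23] -> [294, -120, 138] -> [1764, -720, 828] -> [1769, -715, 833] -> [1769, 833] -> [833, 1769]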